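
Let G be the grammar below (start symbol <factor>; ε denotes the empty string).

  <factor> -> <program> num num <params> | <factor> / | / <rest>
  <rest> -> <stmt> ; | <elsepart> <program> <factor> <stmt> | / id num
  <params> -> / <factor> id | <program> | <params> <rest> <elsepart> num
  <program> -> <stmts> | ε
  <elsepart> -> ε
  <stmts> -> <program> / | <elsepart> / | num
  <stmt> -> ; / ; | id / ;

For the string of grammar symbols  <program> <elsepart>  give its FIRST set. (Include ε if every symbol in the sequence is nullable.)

Add FIRST(<program>)\{ε} = { /, num }; <program> is nullable, continue.
Add FIRST(<elsepart>)\{ε} = {  }; <elsepart> is nullable, continue.
Every symbol is nullable, so include ε.

{ /, num, ε }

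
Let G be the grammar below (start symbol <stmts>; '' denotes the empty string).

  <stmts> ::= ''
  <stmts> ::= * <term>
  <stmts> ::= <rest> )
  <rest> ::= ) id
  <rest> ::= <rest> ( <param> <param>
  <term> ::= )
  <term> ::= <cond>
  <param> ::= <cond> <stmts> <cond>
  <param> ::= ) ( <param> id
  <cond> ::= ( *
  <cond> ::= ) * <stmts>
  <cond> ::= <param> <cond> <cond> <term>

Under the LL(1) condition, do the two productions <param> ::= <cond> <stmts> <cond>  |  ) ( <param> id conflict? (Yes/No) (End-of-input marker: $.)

FIRST(<cond> <stmts> <cond>) = { (, ) } and FIRST() ( <param> id) = { ) }.
Both contain ), so the two alternatives are not disjoint — LL(1) conflict.

Yes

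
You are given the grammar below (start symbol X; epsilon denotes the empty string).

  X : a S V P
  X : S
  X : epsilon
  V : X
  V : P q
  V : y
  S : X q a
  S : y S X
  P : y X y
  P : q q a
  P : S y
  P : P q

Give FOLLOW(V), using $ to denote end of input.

In X : a S V P: add FIRST(P) = { a, q, y }.
Union: FOLLOW(V) = { a, q, y }.

{ a, q, y }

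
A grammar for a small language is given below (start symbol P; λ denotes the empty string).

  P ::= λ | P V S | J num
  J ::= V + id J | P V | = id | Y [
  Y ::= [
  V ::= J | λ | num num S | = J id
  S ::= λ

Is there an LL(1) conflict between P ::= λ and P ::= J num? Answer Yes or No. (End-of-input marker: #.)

FIRST(λ) = { λ } and FIRST(J num) = { +, =, [, num }.
The first alternative is nullable and FOLLOW(P) = { #, +, =, [, id, num } shares + with FIRST of the second — conflict.

Yes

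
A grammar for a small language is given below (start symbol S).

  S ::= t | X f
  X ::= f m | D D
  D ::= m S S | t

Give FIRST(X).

X ::= f m contributes {f}.
From X ::= D D: add FIRST(D) = { m, t }.
Union: FIRST(X) = { f, m, t }.

{ f, m, t }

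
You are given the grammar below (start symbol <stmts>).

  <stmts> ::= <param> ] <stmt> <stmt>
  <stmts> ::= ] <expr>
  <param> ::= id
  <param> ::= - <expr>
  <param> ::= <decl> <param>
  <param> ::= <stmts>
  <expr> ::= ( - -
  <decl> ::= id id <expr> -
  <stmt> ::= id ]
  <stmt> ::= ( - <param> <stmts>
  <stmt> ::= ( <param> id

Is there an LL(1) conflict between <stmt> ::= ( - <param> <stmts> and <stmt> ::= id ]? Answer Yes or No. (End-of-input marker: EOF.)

No

FIRST(( - <param> <stmts>) = { ( } and FIRST(id ]) = { id }.
The FIRST sets are disjoint and neither alternative is nullable — no conflict.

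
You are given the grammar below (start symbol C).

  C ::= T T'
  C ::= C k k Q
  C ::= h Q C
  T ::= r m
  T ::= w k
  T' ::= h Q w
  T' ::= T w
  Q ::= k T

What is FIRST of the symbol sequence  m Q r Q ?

m is a terminal; add {m} and stop.

{ m }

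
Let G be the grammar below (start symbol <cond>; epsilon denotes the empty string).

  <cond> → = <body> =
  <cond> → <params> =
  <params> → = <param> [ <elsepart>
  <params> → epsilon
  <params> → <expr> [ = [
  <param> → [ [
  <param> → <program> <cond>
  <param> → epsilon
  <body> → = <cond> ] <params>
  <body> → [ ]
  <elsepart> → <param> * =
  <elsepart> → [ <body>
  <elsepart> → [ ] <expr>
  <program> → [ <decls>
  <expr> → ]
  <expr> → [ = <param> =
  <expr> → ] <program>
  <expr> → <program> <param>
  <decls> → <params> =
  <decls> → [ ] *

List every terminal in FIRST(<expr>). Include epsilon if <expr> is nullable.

{ [, ] }

<expr> → ] contributes {]}.
<expr> → [ = <param> = contributes {[}.
<expr> → ] <program> contributes {]}.
From <expr> → <program> <param>: add FIRST(<program>) = { [ }.
Union: FIRST(<expr>) = { [, ] }.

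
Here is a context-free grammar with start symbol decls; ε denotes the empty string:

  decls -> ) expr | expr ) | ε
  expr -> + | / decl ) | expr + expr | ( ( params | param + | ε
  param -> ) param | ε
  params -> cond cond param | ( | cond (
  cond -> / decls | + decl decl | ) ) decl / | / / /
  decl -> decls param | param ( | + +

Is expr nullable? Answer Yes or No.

expr has an ε-production, so expr ⇒ ε.

Yes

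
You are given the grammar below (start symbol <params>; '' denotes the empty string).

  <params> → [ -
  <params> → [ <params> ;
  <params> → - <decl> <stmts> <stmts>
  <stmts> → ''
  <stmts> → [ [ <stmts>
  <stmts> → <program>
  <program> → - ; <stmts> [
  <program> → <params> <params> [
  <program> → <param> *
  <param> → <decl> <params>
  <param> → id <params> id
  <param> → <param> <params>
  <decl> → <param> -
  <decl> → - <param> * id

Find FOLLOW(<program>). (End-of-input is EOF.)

{ EOF, *, -, ;, [, id }

In <stmts> → <program>: <program> is at the end, add FOLLOW(<stmts>) = { EOF, *, -, ;, [, id }.
Union: FOLLOW(<program>) = { EOF, *, -, ;, [, id }.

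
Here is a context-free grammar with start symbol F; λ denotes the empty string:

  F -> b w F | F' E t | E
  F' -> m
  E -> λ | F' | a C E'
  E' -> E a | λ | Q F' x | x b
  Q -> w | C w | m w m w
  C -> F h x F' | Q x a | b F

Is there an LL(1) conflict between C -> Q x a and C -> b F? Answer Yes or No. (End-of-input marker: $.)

FIRST(Q x a) = { a, b, h, m, w } and FIRST(b F) = { b }.
Both contain b, so the two alternatives are not disjoint — LL(1) conflict.

Yes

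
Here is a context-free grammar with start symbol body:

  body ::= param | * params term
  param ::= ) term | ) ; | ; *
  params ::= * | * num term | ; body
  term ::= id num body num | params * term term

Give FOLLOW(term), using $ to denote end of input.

{ $, *, ;, id, num }

In body ::= * params term: term is at the end, add FOLLOW(body) = { $, *, ;, id, num }.
In param ::= ) term: term is at the end, add FOLLOW(param) = { $, *, ;, id, num }.
In params ::= * num term: term is at the end, add FOLLOW(params) = { *, ;, id }.
In term ::= params * term term: add FIRST(term) = { *, ;, id }.
In term ::= params * term term: term is at the end, add FOLLOW(term) = { $, *, ;, id, num }.
Union: FOLLOW(term) = { $, *, ;, id, num }.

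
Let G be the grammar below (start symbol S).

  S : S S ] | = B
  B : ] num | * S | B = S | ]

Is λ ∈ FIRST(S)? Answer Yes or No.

No nonterminal in this grammar is nullable.
No production of S has an RHS whose symbols are all nullable, so S is not nullable.

No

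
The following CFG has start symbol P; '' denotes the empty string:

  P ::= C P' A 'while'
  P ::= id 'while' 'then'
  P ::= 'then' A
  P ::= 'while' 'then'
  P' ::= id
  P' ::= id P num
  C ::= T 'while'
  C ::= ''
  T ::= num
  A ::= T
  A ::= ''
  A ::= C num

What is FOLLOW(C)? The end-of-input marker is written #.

{ id, num }

In P ::= C P' A 'while': add FIRST(P' A 'while') = { id }.
In A ::= C num: add FIRST(num) = { num }.
Union: FOLLOW(C) = { id, num }.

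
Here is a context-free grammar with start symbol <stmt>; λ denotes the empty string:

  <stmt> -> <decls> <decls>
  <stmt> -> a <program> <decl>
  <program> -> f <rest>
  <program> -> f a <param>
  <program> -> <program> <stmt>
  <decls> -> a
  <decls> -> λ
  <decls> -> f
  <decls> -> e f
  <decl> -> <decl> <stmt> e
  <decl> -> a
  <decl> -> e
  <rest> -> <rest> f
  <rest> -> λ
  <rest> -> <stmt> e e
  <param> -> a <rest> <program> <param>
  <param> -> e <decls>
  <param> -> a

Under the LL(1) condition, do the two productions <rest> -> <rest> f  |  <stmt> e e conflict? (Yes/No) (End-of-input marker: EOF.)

Yes

FIRST(<rest> f) = { a, e, f } and FIRST(<stmt> e e) = { a, e, f }.
Both contain a, so the two alternatives are not disjoint — LL(1) conflict.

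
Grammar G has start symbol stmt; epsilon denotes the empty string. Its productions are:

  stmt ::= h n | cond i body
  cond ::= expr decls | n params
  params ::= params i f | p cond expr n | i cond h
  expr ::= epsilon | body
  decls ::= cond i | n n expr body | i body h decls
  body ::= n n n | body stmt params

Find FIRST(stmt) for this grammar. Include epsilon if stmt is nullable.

stmt ::= h n contributes {h}.
From stmt ::= cond i body: add FIRST(cond) = { i, n }.
Union: FIRST(stmt) = { h, i, n }.

{ h, i, n }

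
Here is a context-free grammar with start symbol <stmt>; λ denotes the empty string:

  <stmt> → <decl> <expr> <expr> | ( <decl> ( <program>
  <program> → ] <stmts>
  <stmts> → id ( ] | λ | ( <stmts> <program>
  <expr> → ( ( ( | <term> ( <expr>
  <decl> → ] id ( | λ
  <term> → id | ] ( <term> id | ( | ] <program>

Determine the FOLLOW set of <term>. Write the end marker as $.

In <expr> → <term> ( <expr>: add FIRST(( <expr>) = { ( }.
In <term> → ] ( <term> id: add FIRST(id) = { id }.
Union: FOLLOW(<term>) = { (, id }.

{ (, id }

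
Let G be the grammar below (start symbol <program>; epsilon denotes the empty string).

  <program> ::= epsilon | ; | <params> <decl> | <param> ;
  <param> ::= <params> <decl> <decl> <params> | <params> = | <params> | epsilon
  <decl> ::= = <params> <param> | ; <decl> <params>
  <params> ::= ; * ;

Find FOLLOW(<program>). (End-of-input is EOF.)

<program> is the start symbol, so EOF ∈ FOLLOW(<program>).
Union: FOLLOW(<program>) = { EOF }.

{ EOF }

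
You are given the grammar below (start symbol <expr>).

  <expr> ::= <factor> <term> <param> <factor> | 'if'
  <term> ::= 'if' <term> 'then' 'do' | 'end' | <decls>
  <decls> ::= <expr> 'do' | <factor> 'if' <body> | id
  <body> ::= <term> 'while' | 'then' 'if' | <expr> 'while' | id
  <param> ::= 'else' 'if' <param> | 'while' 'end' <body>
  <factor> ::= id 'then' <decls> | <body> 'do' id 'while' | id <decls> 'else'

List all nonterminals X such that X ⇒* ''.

No nonterminal has an empty production or an RHS whose symbols are all nullable.

{ } (none)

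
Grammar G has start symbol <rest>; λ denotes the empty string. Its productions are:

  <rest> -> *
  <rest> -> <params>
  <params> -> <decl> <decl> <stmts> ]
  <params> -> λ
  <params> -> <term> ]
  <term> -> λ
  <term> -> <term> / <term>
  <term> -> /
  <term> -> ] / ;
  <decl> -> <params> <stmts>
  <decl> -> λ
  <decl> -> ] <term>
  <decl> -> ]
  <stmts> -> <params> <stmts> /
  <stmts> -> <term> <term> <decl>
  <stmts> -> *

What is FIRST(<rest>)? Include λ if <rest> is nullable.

<rest> -> * contributes {*}.
From <rest> -> <params>: add FIRST(<params>) = { *, /, ], λ } (including λ since <params> is nullable).
Union: FIRST(<rest>) = { *, /, ], λ }.

{ *, /, ], λ }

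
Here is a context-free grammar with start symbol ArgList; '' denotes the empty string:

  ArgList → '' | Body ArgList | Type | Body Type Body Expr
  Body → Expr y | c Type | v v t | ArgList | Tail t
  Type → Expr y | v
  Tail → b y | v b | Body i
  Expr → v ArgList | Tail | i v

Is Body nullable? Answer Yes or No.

Body → ArgList and each of ArgList is nullable, so Body ⇒* ''.

Yes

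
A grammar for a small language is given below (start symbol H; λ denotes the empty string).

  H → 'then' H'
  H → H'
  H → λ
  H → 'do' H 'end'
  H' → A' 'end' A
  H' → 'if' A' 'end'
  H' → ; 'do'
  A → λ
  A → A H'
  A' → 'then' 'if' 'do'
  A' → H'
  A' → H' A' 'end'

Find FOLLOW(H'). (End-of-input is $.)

In H → 'then' H': H' is at the end, add FOLLOW(H) = { $, 'end' }.
In H → H': H' is at the end, add FOLLOW(H) = { $, 'end' }.
In A → A H': H' is at the end, add FOLLOW(A) = { $, 'end', 'if', 'then', ; }.
In A' → H': H' is at the end, add FOLLOW(A') = { 'end' }.
In A' → H' A' 'end': add FIRST(A' 'end') = { 'if', 'then', ; }.
Union: FOLLOW(H') = { $, 'end', 'if', 'then', ; }.

{ $, 'end', 'if', 'then', ; }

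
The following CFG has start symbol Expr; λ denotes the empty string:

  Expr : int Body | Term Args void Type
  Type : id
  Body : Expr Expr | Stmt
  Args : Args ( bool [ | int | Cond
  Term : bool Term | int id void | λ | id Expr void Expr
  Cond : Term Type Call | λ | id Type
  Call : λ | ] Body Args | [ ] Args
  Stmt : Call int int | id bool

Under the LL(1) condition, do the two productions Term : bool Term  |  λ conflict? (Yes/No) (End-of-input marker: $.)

FIRST(bool Term) = { bool } and FIRST(λ) = { λ }.
The second alternative is nullable and FOLLOW(Term) = { (, bool, id, int, void } shares bool with FIRST of the first — conflict.

Yes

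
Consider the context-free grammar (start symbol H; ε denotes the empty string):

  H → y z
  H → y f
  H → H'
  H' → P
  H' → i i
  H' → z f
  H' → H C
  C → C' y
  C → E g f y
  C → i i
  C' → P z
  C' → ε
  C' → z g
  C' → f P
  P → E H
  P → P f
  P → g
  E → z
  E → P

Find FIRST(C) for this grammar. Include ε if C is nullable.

{ f, g, i, y, z }

From C → C' y: C' nullable, take FIRST(C') ∪ {y} = { f, g, y, z }.
From C → E g f y: add FIRST(E) = { g, z }.
C → i i contributes {i}.
Union: FIRST(C) = { f, g, i, y, z }.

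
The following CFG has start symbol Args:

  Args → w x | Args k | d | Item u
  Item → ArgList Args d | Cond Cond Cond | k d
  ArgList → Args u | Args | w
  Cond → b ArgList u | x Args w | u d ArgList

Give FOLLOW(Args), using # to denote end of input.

{ #, b, d, k, u, w, x }

Args is the start symbol, so # ∈ FOLLOW(Args).
In Args → Args k: add FIRST(k) = { k }.
In Item → ArgList Args d: add FIRST(d) = { d }.
In ArgList → Args u: add FIRST(u) = { u }.
In ArgList → Args: Args is at the end, add FOLLOW(ArgList) = { b, d, k, u, w, x }.
In Cond → x Args w: add FIRST(w) = { w }.
Union: FOLLOW(Args) = { #, b, d, k, u, w, x }.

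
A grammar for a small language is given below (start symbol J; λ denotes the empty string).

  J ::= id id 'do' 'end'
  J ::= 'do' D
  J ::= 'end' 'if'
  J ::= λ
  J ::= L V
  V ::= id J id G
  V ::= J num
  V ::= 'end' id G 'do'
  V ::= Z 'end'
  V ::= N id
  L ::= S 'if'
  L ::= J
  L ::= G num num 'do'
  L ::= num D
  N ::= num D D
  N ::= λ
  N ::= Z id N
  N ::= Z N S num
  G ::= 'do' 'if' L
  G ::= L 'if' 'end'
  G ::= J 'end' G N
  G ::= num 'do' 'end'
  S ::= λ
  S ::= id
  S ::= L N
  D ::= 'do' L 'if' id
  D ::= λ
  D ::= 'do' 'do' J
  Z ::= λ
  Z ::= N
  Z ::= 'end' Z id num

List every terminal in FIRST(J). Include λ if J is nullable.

{ 'do', 'end', 'if', id, num, λ }

J ::= id id 'do' 'end' contributes {id}.
J ::= 'do' D contributes {'do'}.
J ::= 'end' 'if' contributes {'end'}.
J ::= λ contributes λ.
From J ::= L V: L nullable, take FIRST(L) ∪ FIRST(V) = { 'do', 'end', 'if', id, num }.
Union: FIRST(J) = { 'do', 'end', 'if', id, num, λ }.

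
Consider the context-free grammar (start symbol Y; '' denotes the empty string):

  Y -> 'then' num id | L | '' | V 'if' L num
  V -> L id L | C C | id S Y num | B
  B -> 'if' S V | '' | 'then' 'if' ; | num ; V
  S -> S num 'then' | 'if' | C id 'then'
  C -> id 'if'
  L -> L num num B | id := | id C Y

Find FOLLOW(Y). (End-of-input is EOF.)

{ EOF, 'if', id, num }

Y is the start symbol, so EOF ∈ FOLLOW(Y).
In V -> id S Y num: add FIRST(num) = { num }.
In L -> id C Y: Y is at the end, add FOLLOW(L) = { EOF, 'if', id, num }.
Union: FOLLOW(Y) = { EOF, 'if', id, num }.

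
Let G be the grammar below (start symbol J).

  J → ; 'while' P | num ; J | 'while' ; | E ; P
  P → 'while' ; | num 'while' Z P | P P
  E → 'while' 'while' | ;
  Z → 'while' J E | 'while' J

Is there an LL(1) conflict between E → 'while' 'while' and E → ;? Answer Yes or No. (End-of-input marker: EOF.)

FIRST('while' 'while') = { 'while' } and FIRST(;) = { ; }.
The FIRST sets are disjoint and neither alternative is nullable — no conflict.

No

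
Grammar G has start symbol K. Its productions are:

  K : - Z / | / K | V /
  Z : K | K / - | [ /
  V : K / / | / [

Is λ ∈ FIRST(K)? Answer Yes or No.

No nonterminal in this grammar is nullable.
No production of K has an RHS whose symbols are all nullable, so K is not nullable.

No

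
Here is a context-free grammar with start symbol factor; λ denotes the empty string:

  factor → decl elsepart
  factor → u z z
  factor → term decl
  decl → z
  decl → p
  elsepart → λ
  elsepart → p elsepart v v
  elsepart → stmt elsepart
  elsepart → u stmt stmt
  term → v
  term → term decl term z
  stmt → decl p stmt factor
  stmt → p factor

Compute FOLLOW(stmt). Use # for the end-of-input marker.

{ #, p, u, v, z }

In elsepart → stmt elsepart: add FIRST(elsepart)\{λ} = { p, u, z }.
  Since elsepart is nullable, also add FOLLOW(elsepart) = { #, p, u, v, z }.
In elsepart → u stmt stmt: add FIRST(stmt) = { p, z }.
In elsepart → u stmt stmt: stmt is at the end, add FOLLOW(elsepart) = { #, p, u, v, z }.
In stmt → decl p stmt factor: add FIRST(factor) = { p, u, v, z }.
Union: FOLLOW(stmt) = { #, p, u, v, z }.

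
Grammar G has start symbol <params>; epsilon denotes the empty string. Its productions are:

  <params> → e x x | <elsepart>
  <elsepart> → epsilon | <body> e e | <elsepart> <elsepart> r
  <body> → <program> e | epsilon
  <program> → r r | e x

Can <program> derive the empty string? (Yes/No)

Nullable nonterminals: <body>, <elsepart>, <params>.
No production of <program> has an RHS whose symbols are all nullable, so <program> is not nullable.

No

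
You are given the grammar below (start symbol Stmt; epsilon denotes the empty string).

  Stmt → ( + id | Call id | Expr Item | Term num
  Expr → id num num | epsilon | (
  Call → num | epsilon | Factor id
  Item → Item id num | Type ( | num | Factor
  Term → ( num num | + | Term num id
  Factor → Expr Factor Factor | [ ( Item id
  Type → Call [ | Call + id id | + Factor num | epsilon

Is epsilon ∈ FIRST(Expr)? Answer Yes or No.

Expr has an epsilon-production, so Expr ⇒ epsilon.

Yes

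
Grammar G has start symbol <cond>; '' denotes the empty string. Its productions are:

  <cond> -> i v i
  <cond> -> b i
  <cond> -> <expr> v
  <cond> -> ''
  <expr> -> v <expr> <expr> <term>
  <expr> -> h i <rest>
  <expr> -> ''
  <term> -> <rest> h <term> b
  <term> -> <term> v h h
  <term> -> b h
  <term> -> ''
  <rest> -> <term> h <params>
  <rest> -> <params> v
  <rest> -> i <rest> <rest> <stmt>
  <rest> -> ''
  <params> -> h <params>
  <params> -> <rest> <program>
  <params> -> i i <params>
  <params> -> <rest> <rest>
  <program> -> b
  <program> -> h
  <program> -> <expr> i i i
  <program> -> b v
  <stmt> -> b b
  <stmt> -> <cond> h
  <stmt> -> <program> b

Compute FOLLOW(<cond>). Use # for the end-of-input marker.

{ #, h }

<cond> is the start symbol, so # ∈ FOLLOW(<cond>).
In <stmt> -> <cond> h: add FIRST(h) = { h }.
Union: FOLLOW(<cond>) = { #, h }.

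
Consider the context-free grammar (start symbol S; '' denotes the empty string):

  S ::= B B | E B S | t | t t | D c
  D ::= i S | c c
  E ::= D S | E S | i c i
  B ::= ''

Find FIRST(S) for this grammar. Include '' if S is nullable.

From S ::= B B: B, B nullable, take FIRST(B) ∪ FIRST(B) = {  }; also '' since the whole RHS is nullable.
From S ::= E B S: add FIRST(E) = { c, i }.
S ::= t contributes {t}.
S ::= t t contributes {t}.
From S ::= D c: add FIRST(D) = { c, i }.
Union: FIRST(S) = { c, i, t, '' }.

{ c, i, t, '' }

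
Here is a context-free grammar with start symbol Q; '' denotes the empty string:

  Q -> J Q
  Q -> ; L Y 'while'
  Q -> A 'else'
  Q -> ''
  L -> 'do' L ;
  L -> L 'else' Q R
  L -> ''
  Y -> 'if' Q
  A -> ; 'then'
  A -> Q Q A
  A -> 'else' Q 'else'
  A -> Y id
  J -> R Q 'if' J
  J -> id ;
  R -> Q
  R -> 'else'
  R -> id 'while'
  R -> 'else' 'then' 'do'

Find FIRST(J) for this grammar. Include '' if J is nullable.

From J -> R Q 'if' J: R, Q nullable, take FIRST(R) ∪ FIRST(Q) ∪ {'if'} = { 'else', 'if', ;, id }.
J -> id ; contributes {id}.
Union: FIRST(J) = { 'else', 'if', ;, id }.

{ 'else', 'if', ;, id }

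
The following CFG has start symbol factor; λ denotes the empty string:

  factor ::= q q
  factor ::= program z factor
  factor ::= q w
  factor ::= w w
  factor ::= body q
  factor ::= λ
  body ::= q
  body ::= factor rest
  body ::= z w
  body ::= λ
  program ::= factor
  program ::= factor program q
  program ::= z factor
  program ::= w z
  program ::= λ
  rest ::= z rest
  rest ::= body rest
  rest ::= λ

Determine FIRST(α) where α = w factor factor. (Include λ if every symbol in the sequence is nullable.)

{ w }

w is a terminal; add {w} and stop.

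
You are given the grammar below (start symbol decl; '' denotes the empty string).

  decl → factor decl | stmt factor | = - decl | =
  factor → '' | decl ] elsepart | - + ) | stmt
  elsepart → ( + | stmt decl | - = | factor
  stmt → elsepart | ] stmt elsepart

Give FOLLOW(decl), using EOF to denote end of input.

{ EOF, (, -, =, ] }

decl is the start symbol, so EOF ∈ FOLLOW(decl).
In decl → factor decl: decl is at the end, add FOLLOW(decl) = { EOF, (, -, =, ] }.
In decl → = - decl: decl is at the end, add FOLLOW(decl) = { EOF, (, -, =, ] }.
In factor → decl ] elsepart: add FIRST(] elsepart) = { ] }.
In elsepart → stmt decl: decl is at the end, add FOLLOW(elsepart) = { EOF, (, -, =, ] }.
Union: FOLLOW(decl) = { EOF, (, -, =, ] }.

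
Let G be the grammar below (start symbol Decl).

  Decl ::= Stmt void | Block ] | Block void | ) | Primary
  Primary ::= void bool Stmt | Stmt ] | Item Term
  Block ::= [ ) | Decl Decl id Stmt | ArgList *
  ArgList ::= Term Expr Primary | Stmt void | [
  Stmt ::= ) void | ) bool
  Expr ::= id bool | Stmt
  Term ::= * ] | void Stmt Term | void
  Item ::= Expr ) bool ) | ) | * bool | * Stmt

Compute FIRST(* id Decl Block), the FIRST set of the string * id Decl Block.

{ * }

* is a terminal; add {*} and stop.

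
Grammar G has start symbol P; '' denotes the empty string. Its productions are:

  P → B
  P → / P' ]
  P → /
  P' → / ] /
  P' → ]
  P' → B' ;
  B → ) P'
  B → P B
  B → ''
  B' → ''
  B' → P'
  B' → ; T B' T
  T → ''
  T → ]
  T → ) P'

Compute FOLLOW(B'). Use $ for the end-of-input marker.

{ ), ;, ] }

In P' → B' ;: add FIRST(;) = { ; }.
In B' → ; T B' T: add FIRST(T)\{''} = { ), ] }.
  Since T is nullable, also add FOLLOW(B') = { ), ;, ] }.
Union: FOLLOW(B') = { ), ;, ] }.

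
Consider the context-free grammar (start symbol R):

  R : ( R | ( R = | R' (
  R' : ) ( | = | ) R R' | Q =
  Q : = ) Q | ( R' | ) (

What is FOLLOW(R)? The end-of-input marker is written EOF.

R is the start symbol, so EOF ∈ FOLLOW(R).
In R : ( R: R is at the end, add FOLLOW(R) = { EOF, (, ), = }.
In R : ( R =: add FIRST(=) = { = }.
In R' : ) R R': add FIRST(R') = { (, ), = }.
Union: FOLLOW(R) = { EOF, (, ), = }.

{ EOF, (, ), = }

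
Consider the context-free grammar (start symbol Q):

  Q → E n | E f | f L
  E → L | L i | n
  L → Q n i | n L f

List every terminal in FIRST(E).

From E → L: add FIRST(L) = { f, n }.
From E → L i: add FIRST(L) = { f, n }.
E → n contributes {n}.
Union: FIRST(E) = { f, n }.

{ f, n }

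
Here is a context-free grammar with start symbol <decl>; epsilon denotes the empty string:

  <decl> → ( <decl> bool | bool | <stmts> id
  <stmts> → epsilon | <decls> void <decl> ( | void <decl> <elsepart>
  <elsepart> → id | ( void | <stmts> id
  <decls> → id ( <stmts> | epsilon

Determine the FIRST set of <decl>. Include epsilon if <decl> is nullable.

{ (, bool, id, void }

<decl> → ( <decl> bool contributes {(}.
<decl> → bool contributes {bool}.
From <decl> → <stmts> id: <stmts> nullable, take FIRST(<stmts>) ∪ {id} = { id, void }.
Union: FIRST(<decl>) = { (, bool, id, void }.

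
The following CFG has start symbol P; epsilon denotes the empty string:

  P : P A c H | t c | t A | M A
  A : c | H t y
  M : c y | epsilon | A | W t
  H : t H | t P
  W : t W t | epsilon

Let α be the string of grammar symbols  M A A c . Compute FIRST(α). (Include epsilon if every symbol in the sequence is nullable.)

{ c, t }

Add FIRST(M)\{epsilon} = { c, t }; M is nullable, continue.
Add FIRST(A) = { c, t }; A is not nullable, stop.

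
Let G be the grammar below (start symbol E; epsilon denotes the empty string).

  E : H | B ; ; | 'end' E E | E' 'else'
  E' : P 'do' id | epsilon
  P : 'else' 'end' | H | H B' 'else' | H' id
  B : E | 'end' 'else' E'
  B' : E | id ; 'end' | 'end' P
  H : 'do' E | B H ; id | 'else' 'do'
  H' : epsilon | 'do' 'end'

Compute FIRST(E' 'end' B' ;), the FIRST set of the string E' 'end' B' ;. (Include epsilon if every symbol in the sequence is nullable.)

{ 'do', 'else', 'end', id }

Add FIRST(E')\{epsilon} = { 'do', 'else', 'end', id }; E' is nullable, continue.
'end' is a terminal; add {'end'} and stop.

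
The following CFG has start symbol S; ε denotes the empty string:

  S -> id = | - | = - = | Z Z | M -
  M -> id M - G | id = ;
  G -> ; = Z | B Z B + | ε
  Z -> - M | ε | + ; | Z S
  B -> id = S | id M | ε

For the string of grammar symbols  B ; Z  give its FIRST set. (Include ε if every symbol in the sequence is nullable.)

Add FIRST(B)\{ε} = { id }; B is nullable, continue.
; is a terminal; add {;} and stop.

{ ;, id }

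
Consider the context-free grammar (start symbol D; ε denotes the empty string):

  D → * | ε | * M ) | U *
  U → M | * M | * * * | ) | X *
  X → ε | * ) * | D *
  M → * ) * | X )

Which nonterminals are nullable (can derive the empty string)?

Directly nullable (have an ε-production): D, X.
No other nonterminal has a production whose RHS symbols are all nullable.

{ D, X }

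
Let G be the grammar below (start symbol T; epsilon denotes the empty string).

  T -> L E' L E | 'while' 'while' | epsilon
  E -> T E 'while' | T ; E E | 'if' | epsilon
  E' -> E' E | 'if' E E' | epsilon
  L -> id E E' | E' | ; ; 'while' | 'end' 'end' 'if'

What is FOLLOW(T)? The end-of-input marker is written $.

{ $, 'end', 'if', 'while', ;, id }

T is the start symbol, so $ ∈ FOLLOW(T).
In E -> T E 'while': add FIRST(E 'while') = { 'end', 'if', 'while', ;, id }.
In E -> T ; E E: add FIRST(; E E) = { ; }.
Union: FOLLOW(T) = { $, 'end', 'if', 'while', ;, id }.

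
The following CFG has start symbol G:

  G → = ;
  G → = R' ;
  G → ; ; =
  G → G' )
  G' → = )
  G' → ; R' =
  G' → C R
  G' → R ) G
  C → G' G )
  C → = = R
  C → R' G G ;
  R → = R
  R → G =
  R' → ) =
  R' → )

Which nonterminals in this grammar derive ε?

No nonterminal has an empty production or an RHS whose symbols are all nullable.

{ } (none)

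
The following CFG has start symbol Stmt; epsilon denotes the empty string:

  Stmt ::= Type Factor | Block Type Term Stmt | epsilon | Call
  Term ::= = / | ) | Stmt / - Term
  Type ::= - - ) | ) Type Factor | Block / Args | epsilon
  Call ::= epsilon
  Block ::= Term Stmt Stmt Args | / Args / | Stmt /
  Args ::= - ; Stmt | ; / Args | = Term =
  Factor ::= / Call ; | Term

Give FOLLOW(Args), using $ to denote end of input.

{ ), -, /, = }

In Type ::= Block / Args: Args is at the end, add FOLLOW(Type) = { ), -, /, = }.
In Block ::= Term Stmt Stmt Args: Args is at the end, add FOLLOW(Block) = { ), -, /, = }.
In Block ::= / Args /: add FIRST(/) = { / }.
In Args ::= ; / Args: Args is at the end, add FOLLOW(Args) = { ), -, /, = }.
Union: FOLLOW(Args) = { ), -, /, = }.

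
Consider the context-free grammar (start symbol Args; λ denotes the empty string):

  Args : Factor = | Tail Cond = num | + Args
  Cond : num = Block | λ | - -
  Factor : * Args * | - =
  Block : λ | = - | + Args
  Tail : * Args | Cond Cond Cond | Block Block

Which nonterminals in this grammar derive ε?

{ Block, Cond, Tail }

Directly nullable (have an λ-production): Cond, Block.
Tail : Cond Cond Cond with every symbol nullable, so Tail is nullable.
No other nonterminal has a production whose RHS symbols are all nullable.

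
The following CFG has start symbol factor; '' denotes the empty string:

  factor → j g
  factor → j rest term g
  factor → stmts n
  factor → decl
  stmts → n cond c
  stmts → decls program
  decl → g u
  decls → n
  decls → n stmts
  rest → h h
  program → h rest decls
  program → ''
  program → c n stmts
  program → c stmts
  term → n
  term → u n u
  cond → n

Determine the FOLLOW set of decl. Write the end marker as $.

{ $ }

In factor → decl: decl is at the end, add FOLLOW(factor) = { $ }.
Union: FOLLOW(decl) = { $ }.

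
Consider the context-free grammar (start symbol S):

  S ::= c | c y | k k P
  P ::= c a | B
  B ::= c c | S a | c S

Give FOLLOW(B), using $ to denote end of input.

{ $, a }

In P ::= B: B is at the end, add FOLLOW(P) = { $, a }.
Union: FOLLOW(B) = { $, a }.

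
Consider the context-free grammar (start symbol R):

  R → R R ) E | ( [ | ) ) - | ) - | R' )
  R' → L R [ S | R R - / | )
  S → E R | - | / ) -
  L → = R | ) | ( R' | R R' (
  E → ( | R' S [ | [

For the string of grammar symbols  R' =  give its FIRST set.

Add FIRST(R') = { (, ), = }; R' is not nullable, stop.

{ (, ), = }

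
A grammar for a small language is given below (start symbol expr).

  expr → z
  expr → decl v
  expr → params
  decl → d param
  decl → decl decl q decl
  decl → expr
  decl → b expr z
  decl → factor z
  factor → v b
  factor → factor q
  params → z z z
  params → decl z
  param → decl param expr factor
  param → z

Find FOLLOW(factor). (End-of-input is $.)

In decl → factor z: add FIRST(z) = { z }.
In factor → factor q: add FIRST(q) = { q }.
In param → decl param expr factor: factor is at the end, add FOLLOW(param) = { b, d, q, v, z }.
Union: FOLLOW(factor) = { b, d, q, v, z }.

{ b, d, q, v, z }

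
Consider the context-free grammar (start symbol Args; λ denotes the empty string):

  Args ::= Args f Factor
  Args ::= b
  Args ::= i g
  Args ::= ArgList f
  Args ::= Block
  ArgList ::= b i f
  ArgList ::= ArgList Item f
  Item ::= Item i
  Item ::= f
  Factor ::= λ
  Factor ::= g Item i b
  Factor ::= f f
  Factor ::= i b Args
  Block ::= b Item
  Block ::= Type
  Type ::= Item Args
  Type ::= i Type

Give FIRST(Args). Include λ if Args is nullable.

{ b, f, i }

From Args ::= Args f Factor: add FIRST(Args) = { b, f, i }.
Args ::= b contributes {b}.
Args ::= i g contributes {i}.
From Args ::= ArgList f: add FIRST(ArgList) = { b }.
From Args ::= Block: add FIRST(Block) = { b, f, i }.
Union: FIRST(Args) = { b, f, i }.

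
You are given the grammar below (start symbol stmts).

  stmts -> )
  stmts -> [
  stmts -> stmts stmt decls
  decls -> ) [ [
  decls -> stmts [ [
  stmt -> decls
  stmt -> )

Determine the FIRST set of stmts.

stmts -> ) contributes {)}.
stmts -> [ contributes {[}.
From stmts -> stmts stmt decls: add FIRST(stmts) = { ), [ }.
Union: FIRST(stmts) = { ), [ }.

{ ), [ }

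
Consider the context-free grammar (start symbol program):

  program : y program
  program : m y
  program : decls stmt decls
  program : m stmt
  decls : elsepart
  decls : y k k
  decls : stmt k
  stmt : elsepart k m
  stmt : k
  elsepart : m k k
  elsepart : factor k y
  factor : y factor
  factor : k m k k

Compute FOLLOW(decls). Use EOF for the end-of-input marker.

In program : decls stmt decls: add FIRST(stmt decls) = { k, m, y }.
In program : decls stmt decls: decls is at the end, add FOLLOW(program) = { EOF }.
Union: FOLLOW(decls) = { EOF, k, m, y }.

{ EOF, k, m, y }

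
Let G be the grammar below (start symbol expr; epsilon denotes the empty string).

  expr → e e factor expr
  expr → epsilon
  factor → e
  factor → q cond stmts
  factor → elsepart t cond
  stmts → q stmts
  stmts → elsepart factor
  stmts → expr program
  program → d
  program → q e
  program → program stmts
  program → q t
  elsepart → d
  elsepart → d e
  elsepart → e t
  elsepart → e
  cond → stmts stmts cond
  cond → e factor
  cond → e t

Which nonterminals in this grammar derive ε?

Directly nullable (have an epsilon-production): expr.
No other nonterminal has a production whose RHS symbols are all nullable.

{ expr }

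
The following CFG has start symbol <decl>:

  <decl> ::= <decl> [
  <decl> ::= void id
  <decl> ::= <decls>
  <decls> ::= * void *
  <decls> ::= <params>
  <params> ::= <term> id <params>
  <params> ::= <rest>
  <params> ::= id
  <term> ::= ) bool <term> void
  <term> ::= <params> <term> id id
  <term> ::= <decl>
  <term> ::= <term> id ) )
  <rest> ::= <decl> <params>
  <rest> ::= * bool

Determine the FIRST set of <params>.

From <params> ::= <term> id <params>: add FIRST(<term>) = { ), *, id, void }.
From <params> ::= <rest>: add FIRST(<rest>) = { ), *, id, void }.
<params> ::= id contributes {id}.
Union: FIRST(<params>) = { ), *, id, void }.

{ ), *, id, void }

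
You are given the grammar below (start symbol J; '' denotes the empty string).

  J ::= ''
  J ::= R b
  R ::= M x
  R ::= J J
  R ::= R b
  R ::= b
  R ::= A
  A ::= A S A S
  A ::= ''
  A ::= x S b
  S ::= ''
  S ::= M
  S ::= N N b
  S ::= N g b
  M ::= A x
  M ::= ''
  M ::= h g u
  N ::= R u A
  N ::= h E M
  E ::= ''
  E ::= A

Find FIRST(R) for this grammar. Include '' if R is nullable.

{ b, h, u, x, '' }

From R ::= M x: M nullable, take FIRST(M) ∪ {x} = { b, h, u, x }.
From R ::= J J: J, J nullable, take FIRST(J) ∪ FIRST(J) = { b, h, u, x }; also '' since the whole RHS is nullable.
From R ::= R b: R nullable, take FIRST(R) ∪ {b} = { b, h, u, x }.
R ::= b contributes {b}.
From R ::= A: add FIRST(A) = { b, h, u, x, '' } (including '' since A is nullable).
Union: FIRST(R) = { b, h, u, x, '' }.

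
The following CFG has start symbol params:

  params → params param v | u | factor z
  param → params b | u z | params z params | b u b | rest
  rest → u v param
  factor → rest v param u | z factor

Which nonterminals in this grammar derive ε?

{ } (none)

No nonterminal has an empty production or an RHS whose symbols are all nullable.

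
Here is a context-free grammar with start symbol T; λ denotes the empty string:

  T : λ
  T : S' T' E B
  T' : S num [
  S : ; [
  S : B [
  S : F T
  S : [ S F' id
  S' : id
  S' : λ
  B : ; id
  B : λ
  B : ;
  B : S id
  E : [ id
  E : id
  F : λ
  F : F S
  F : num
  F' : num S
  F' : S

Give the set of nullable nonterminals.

{ B, F, F', S, S', T }

Directly nullable (have an λ-production): T, S', B, F.
S : F T with every symbol nullable, so S is nullable.
F' : S with every symbol nullable, so F' is nullable.
No other nonterminal has a production whose RHS symbols are all nullable.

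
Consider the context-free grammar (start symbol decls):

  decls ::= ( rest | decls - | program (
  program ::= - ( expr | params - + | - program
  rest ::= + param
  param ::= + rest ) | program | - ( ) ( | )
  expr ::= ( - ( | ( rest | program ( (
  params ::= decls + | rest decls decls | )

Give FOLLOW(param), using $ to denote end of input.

{ $, (, ), +, - }

In rest ::= + param: param is at the end, add FOLLOW(rest) = { $, (, ), +, - }.
Union: FOLLOW(param) = { $, (, ), +, - }.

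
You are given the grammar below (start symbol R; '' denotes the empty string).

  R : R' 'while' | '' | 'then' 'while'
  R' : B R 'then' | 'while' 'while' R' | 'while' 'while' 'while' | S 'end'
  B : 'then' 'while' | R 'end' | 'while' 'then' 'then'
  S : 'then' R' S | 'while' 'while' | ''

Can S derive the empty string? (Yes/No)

Yes

S has an ''-production, so S ⇒ ''.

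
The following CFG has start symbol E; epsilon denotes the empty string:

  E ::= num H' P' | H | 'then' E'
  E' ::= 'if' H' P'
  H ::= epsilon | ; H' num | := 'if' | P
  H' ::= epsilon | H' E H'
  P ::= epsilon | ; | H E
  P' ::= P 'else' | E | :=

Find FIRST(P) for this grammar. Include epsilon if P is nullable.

{ 'then', :=, ;, num, epsilon }

P ::= epsilon contributes epsilon.
P ::= ; contributes {;}.
From P ::= H E: H, E nullable, take FIRST(H) ∪ FIRST(E) = { 'then', :=, ;, num }; also epsilon since the whole RHS is nullable.
Union: FIRST(P) = { 'then', :=, ;, num, epsilon }.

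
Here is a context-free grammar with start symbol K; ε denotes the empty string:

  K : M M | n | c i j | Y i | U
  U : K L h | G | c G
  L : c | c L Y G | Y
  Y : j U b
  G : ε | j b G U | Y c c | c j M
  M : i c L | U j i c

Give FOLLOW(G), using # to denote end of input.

In U : G: G is at the end, add FOLLOW(U) = { #, b, c, h, i, j, n }.
In U : c G: G is at the end, add FOLLOW(U) = { #, b, c, h, i, j, n }.
In L : c L Y G: G is at the end, add FOLLOW(L) = { #, b, c, h, i, j, n }.
In G : j b G U: add FIRST(U)\{ε} = { c, i, j, n }.
  Since U is nullable, also add FOLLOW(G) = { #, b, c, h, i, j, n }.
Union: FOLLOW(G) = { #, b, c, h, i, j, n }.

{ #, b, c, h, i, j, n }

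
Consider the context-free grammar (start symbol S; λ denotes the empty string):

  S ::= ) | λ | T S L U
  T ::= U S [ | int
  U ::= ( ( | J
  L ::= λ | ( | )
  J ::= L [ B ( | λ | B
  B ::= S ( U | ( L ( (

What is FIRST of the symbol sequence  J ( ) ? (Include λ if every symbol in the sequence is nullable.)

Add FIRST(J)\{λ} = { (, ), [, int }; J is nullable, continue.
( is a terminal; add {(} and stop.

{ (, ), [, int }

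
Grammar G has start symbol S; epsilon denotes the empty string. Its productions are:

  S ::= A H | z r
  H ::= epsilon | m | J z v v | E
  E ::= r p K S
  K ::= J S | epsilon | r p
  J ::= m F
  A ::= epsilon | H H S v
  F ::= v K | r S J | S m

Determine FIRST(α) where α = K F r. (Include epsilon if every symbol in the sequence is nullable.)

{ m, r, v, z }

Add FIRST(K)\{epsilon} = { m, r }; K is nullable, continue.
Add FIRST(F) = { m, r, v, z }; F is not nullable, stop.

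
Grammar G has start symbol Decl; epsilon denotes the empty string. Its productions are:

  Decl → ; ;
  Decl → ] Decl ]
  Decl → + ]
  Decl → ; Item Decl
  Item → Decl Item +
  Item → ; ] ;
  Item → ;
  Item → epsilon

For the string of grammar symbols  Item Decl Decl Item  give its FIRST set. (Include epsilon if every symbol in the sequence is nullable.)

{ +, ;, ] }

Add FIRST(Item)\{epsilon} = { +, ;, ] }; Item is nullable, continue.
Add FIRST(Decl) = { +, ;, ] }; Decl is not nullable, stop.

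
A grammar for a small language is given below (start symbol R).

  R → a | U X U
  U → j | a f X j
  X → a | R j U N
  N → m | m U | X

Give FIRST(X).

X → a contributes {a}.
From X → R j U N: add FIRST(R) = { a, j }.
Union: FIRST(X) = { a, j }.

{ a, j }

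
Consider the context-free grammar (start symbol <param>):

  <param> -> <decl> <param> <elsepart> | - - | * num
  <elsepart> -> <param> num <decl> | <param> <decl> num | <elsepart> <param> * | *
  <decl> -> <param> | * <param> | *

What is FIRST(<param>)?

{ *, - }

From <param> -> <decl> <param> <elsepart>: add FIRST(<decl>) = { *, - }.
<param> -> - - contributes {-}.
<param> -> * num contributes {*}.
Union: FIRST(<param>) = { *, - }.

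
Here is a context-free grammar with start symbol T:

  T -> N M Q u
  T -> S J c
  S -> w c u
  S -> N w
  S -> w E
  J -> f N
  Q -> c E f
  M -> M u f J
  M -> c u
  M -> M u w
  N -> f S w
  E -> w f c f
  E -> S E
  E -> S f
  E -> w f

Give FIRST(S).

{ f, w }

S -> w c u contributes {w}.
From S -> N w: add FIRST(N) = { f }.
S -> w E contributes {w}.
Union: FIRST(S) = { f, w }.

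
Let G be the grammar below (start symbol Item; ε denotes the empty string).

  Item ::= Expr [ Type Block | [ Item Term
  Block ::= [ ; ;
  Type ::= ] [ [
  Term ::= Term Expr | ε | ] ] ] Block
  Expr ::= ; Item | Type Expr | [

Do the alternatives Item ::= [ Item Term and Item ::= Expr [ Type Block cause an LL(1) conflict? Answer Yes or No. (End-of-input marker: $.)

FIRST([ Item Term) = { [ } and FIRST(Expr [ Type Block) = { ;, [, ] }.
Both contain [, so the two alternatives are not disjoint — LL(1) conflict.

Yes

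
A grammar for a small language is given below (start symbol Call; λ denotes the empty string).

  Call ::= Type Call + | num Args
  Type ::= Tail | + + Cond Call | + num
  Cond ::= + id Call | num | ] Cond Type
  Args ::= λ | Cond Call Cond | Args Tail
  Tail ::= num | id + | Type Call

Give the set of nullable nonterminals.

{ Args }

Directly nullable (have an λ-production): Args.
No other nonterminal has a production whose RHS symbols are all nullable.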